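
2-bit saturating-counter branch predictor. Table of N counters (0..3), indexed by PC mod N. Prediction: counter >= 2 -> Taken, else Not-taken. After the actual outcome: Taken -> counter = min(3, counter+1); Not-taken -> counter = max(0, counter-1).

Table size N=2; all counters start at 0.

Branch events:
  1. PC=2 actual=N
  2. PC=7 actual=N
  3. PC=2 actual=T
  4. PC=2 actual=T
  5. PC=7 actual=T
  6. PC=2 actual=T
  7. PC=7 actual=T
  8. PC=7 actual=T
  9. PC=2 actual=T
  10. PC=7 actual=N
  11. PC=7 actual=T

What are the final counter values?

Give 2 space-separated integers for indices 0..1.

Answer: 3 3

Derivation:
Ev 1: PC=2 idx=0 pred=N actual=N -> ctr[0]=0
Ev 2: PC=7 idx=1 pred=N actual=N -> ctr[1]=0
Ev 3: PC=2 idx=0 pred=N actual=T -> ctr[0]=1
Ev 4: PC=2 idx=0 pred=N actual=T -> ctr[0]=2
Ev 5: PC=7 idx=1 pred=N actual=T -> ctr[1]=1
Ev 6: PC=2 idx=0 pred=T actual=T -> ctr[0]=3
Ev 7: PC=7 idx=1 pred=N actual=T -> ctr[1]=2
Ev 8: PC=7 idx=1 pred=T actual=T -> ctr[1]=3
Ev 9: PC=2 idx=0 pred=T actual=T -> ctr[0]=3
Ev 10: PC=7 idx=1 pred=T actual=N -> ctr[1]=2
Ev 11: PC=7 idx=1 pred=T actual=T -> ctr[1]=3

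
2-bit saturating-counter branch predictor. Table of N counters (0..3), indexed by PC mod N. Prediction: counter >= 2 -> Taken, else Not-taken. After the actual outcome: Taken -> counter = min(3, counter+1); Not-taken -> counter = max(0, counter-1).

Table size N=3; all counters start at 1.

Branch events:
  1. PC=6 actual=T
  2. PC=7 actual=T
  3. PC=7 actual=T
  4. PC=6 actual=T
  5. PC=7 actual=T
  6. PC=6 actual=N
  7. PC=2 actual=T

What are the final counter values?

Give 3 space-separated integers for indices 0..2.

Answer: 2 3 2

Derivation:
Ev 1: PC=6 idx=0 pred=N actual=T -> ctr[0]=2
Ev 2: PC=7 idx=1 pred=N actual=T -> ctr[1]=2
Ev 3: PC=7 idx=1 pred=T actual=T -> ctr[1]=3
Ev 4: PC=6 idx=0 pred=T actual=T -> ctr[0]=3
Ev 5: PC=7 idx=1 pred=T actual=T -> ctr[1]=3
Ev 6: PC=6 idx=0 pred=T actual=N -> ctr[0]=2
Ev 7: PC=2 idx=2 pred=N actual=T -> ctr[2]=2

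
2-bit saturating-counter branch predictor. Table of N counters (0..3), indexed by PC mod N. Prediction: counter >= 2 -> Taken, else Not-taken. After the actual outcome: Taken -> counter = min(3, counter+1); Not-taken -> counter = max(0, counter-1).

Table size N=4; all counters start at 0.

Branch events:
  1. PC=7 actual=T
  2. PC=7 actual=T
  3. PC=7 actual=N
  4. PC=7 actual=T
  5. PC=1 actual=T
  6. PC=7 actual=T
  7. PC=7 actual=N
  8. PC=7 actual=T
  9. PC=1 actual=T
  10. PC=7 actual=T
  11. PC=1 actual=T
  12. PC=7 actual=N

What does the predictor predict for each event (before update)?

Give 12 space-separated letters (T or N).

Ev 1: PC=7 idx=3 pred=N actual=T -> ctr[3]=1
Ev 2: PC=7 idx=3 pred=N actual=T -> ctr[3]=2
Ev 3: PC=7 idx=3 pred=T actual=N -> ctr[3]=1
Ev 4: PC=7 idx=3 pred=N actual=T -> ctr[3]=2
Ev 5: PC=1 idx=1 pred=N actual=T -> ctr[1]=1
Ev 6: PC=7 idx=3 pred=T actual=T -> ctr[3]=3
Ev 7: PC=7 idx=3 pred=T actual=N -> ctr[3]=2
Ev 8: PC=7 idx=3 pred=T actual=T -> ctr[3]=3
Ev 9: PC=1 idx=1 pred=N actual=T -> ctr[1]=2
Ev 10: PC=7 idx=3 pred=T actual=T -> ctr[3]=3
Ev 11: PC=1 idx=1 pred=T actual=T -> ctr[1]=3
Ev 12: PC=7 idx=3 pred=T actual=N -> ctr[3]=2

Answer: N N T N N T T T N T T T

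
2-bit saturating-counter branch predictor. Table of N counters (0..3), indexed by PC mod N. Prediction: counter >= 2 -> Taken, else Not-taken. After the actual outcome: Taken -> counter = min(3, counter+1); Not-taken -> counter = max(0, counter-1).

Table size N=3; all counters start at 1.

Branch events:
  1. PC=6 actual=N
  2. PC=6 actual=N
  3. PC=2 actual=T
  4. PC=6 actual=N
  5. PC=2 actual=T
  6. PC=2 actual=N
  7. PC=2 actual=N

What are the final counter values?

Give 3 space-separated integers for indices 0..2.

Answer: 0 1 1

Derivation:
Ev 1: PC=6 idx=0 pred=N actual=N -> ctr[0]=0
Ev 2: PC=6 idx=0 pred=N actual=N -> ctr[0]=0
Ev 3: PC=2 idx=2 pred=N actual=T -> ctr[2]=2
Ev 4: PC=6 idx=0 pred=N actual=N -> ctr[0]=0
Ev 5: PC=2 idx=2 pred=T actual=T -> ctr[2]=3
Ev 6: PC=2 idx=2 pred=T actual=N -> ctr[2]=2
Ev 7: PC=2 idx=2 pred=T actual=N -> ctr[2]=1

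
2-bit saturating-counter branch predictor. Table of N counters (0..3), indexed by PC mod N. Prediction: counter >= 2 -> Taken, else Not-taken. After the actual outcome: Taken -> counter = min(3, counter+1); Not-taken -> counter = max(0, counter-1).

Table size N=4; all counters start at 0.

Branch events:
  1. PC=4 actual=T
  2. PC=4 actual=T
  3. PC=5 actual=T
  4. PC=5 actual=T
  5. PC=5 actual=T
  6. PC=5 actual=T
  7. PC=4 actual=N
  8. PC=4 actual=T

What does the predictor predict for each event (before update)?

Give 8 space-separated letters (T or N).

Ev 1: PC=4 idx=0 pred=N actual=T -> ctr[0]=1
Ev 2: PC=4 idx=0 pred=N actual=T -> ctr[0]=2
Ev 3: PC=5 idx=1 pred=N actual=T -> ctr[1]=1
Ev 4: PC=5 idx=1 pred=N actual=T -> ctr[1]=2
Ev 5: PC=5 idx=1 pred=T actual=T -> ctr[1]=3
Ev 6: PC=5 idx=1 pred=T actual=T -> ctr[1]=3
Ev 7: PC=4 idx=0 pred=T actual=N -> ctr[0]=1
Ev 8: PC=4 idx=0 pred=N actual=T -> ctr[0]=2

Answer: N N N N T T T N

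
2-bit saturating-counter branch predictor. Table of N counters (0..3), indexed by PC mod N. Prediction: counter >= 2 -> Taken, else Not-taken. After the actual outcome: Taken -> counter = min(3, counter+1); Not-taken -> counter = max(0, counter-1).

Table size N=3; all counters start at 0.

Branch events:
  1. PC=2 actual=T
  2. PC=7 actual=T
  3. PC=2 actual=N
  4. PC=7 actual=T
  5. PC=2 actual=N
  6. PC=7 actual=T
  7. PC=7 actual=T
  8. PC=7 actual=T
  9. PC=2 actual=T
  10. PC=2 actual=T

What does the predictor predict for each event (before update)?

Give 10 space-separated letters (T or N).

Answer: N N N N N T T T N N

Derivation:
Ev 1: PC=2 idx=2 pred=N actual=T -> ctr[2]=1
Ev 2: PC=7 idx=1 pred=N actual=T -> ctr[1]=1
Ev 3: PC=2 idx=2 pred=N actual=N -> ctr[2]=0
Ev 4: PC=7 idx=1 pred=N actual=T -> ctr[1]=2
Ev 5: PC=2 idx=2 pred=N actual=N -> ctr[2]=0
Ev 6: PC=7 idx=1 pred=T actual=T -> ctr[1]=3
Ev 7: PC=7 idx=1 pred=T actual=T -> ctr[1]=3
Ev 8: PC=7 idx=1 pred=T actual=T -> ctr[1]=3
Ev 9: PC=2 idx=2 pred=N actual=T -> ctr[2]=1
Ev 10: PC=2 idx=2 pred=N actual=T -> ctr[2]=2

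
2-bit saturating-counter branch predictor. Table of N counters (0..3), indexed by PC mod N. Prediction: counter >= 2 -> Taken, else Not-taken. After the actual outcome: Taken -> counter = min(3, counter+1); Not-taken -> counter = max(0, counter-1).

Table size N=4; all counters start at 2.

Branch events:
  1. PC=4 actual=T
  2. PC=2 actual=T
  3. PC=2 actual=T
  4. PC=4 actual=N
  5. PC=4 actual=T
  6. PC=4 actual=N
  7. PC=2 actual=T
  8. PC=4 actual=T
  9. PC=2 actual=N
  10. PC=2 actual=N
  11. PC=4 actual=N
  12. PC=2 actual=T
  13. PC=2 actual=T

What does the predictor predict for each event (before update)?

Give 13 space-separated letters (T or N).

Answer: T T T T T T T T T T T N T

Derivation:
Ev 1: PC=4 idx=0 pred=T actual=T -> ctr[0]=3
Ev 2: PC=2 idx=2 pred=T actual=T -> ctr[2]=3
Ev 3: PC=2 idx=2 pred=T actual=T -> ctr[2]=3
Ev 4: PC=4 idx=0 pred=T actual=N -> ctr[0]=2
Ev 5: PC=4 idx=0 pred=T actual=T -> ctr[0]=3
Ev 6: PC=4 idx=0 pred=T actual=N -> ctr[0]=2
Ev 7: PC=2 idx=2 pred=T actual=T -> ctr[2]=3
Ev 8: PC=4 idx=0 pred=T actual=T -> ctr[0]=3
Ev 9: PC=2 idx=2 pred=T actual=N -> ctr[2]=2
Ev 10: PC=2 idx=2 pred=T actual=N -> ctr[2]=1
Ev 11: PC=4 idx=0 pred=T actual=N -> ctr[0]=2
Ev 12: PC=2 idx=2 pred=N actual=T -> ctr[2]=2
Ev 13: PC=2 idx=2 pred=T actual=T -> ctr[2]=3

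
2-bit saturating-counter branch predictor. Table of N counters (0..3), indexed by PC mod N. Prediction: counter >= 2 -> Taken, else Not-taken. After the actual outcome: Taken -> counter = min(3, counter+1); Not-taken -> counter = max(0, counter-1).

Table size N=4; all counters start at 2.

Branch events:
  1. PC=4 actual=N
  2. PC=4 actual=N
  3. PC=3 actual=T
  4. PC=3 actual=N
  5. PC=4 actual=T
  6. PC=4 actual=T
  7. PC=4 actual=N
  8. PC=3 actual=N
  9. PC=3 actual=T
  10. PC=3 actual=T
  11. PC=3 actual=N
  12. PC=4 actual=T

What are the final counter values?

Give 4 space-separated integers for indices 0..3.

Ev 1: PC=4 idx=0 pred=T actual=N -> ctr[0]=1
Ev 2: PC=4 idx=0 pred=N actual=N -> ctr[0]=0
Ev 3: PC=3 idx=3 pred=T actual=T -> ctr[3]=3
Ev 4: PC=3 idx=3 pred=T actual=N -> ctr[3]=2
Ev 5: PC=4 idx=0 pred=N actual=T -> ctr[0]=1
Ev 6: PC=4 idx=0 pred=N actual=T -> ctr[0]=2
Ev 7: PC=4 idx=0 pred=T actual=N -> ctr[0]=1
Ev 8: PC=3 idx=3 pred=T actual=N -> ctr[3]=1
Ev 9: PC=3 idx=3 pred=N actual=T -> ctr[3]=2
Ev 10: PC=3 idx=3 pred=T actual=T -> ctr[3]=3
Ev 11: PC=3 idx=3 pred=T actual=N -> ctr[3]=2
Ev 12: PC=4 idx=0 pred=N actual=T -> ctr[0]=2

Answer: 2 2 2 2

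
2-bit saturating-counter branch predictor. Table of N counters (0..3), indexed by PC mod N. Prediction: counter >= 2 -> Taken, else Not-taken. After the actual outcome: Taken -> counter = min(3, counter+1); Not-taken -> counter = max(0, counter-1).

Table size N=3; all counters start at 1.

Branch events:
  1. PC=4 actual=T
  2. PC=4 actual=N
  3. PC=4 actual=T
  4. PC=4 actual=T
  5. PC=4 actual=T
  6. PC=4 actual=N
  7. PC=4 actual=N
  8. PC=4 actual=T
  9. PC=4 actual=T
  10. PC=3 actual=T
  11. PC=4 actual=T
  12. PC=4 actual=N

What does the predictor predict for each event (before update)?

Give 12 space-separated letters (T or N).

Answer: N T N T T T T N T N T T

Derivation:
Ev 1: PC=4 idx=1 pred=N actual=T -> ctr[1]=2
Ev 2: PC=4 idx=1 pred=T actual=N -> ctr[1]=1
Ev 3: PC=4 idx=1 pred=N actual=T -> ctr[1]=2
Ev 4: PC=4 idx=1 pred=T actual=T -> ctr[1]=3
Ev 5: PC=4 idx=1 pred=T actual=T -> ctr[1]=3
Ev 6: PC=4 idx=1 pred=T actual=N -> ctr[1]=2
Ev 7: PC=4 idx=1 pred=T actual=N -> ctr[1]=1
Ev 8: PC=4 idx=1 pred=N actual=T -> ctr[1]=2
Ev 9: PC=4 idx=1 pred=T actual=T -> ctr[1]=3
Ev 10: PC=3 idx=0 pred=N actual=T -> ctr[0]=2
Ev 11: PC=4 idx=1 pred=T actual=T -> ctr[1]=3
Ev 12: PC=4 idx=1 pred=T actual=N -> ctr[1]=2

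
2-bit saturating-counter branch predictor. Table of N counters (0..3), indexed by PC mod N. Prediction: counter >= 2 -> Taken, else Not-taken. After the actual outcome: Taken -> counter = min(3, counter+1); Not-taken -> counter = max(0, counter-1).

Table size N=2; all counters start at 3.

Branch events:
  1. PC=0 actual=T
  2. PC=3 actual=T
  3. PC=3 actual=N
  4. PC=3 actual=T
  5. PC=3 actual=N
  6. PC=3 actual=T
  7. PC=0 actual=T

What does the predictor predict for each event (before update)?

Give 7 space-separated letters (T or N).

Ev 1: PC=0 idx=0 pred=T actual=T -> ctr[0]=3
Ev 2: PC=3 idx=1 pred=T actual=T -> ctr[1]=3
Ev 3: PC=3 idx=1 pred=T actual=N -> ctr[1]=2
Ev 4: PC=3 idx=1 pred=T actual=T -> ctr[1]=3
Ev 5: PC=3 idx=1 pred=T actual=N -> ctr[1]=2
Ev 6: PC=3 idx=1 pred=T actual=T -> ctr[1]=3
Ev 7: PC=0 idx=0 pred=T actual=T -> ctr[0]=3

Answer: T T T T T T T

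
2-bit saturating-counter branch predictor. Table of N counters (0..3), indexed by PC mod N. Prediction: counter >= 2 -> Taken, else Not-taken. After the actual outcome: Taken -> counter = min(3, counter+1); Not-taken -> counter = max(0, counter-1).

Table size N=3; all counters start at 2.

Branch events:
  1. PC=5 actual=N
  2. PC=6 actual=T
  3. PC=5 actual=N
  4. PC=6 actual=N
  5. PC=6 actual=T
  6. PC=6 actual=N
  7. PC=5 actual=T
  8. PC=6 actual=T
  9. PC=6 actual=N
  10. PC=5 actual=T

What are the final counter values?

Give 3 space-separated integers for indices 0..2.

Answer: 2 2 2

Derivation:
Ev 1: PC=5 idx=2 pred=T actual=N -> ctr[2]=1
Ev 2: PC=6 idx=0 pred=T actual=T -> ctr[0]=3
Ev 3: PC=5 idx=2 pred=N actual=N -> ctr[2]=0
Ev 4: PC=6 idx=0 pred=T actual=N -> ctr[0]=2
Ev 5: PC=6 idx=0 pred=T actual=T -> ctr[0]=3
Ev 6: PC=6 idx=0 pred=T actual=N -> ctr[0]=2
Ev 7: PC=5 idx=2 pred=N actual=T -> ctr[2]=1
Ev 8: PC=6 idx=0 pred=T actual=T -> ctr[0]=3
Ev 9: PC=6 idx=0 pred=T actual=N -> ctr[0]=2
Ev 10: PC=5 idx=2 pred=N actual=T -> ctr[2]=2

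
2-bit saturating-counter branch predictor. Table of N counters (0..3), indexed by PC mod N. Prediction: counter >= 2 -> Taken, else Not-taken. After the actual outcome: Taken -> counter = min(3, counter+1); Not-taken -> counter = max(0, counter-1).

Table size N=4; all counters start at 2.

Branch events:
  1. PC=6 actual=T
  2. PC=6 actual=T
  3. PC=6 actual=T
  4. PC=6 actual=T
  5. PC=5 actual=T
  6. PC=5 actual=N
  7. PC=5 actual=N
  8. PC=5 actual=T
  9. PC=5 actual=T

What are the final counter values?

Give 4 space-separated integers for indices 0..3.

Answer: 2 3 3 2

Derivation:
Ev 1: PC=6 idx=2 pred=T actual=T -> ctr[2]=3
Ev 2: PC=6 idx=2 pred=T actual=T -> ctr[2]=3
Ev 3: PC=6 idx=2 pred=T actual=T -> ctr[2]=3
Ev 4: PC=6 idx=2 pred=T actual=T -> ctr[2]=3
Ev 5: PC=5 idx=1 pred=T actual=T -> ctr[1]=3
Ev 6: PC=5 idx=1 pred=T actual=N -> ctr[1]=2
Ev 7: PC=5 idx=1 pred=T actual=N -> ctr[1]=1
Ev 8: PC=5 idx=1 pred=N actual=T -> ctr[1]=2
Ev 9: PC=5 idx=1 pred=T actual=T -> ctr[1]=3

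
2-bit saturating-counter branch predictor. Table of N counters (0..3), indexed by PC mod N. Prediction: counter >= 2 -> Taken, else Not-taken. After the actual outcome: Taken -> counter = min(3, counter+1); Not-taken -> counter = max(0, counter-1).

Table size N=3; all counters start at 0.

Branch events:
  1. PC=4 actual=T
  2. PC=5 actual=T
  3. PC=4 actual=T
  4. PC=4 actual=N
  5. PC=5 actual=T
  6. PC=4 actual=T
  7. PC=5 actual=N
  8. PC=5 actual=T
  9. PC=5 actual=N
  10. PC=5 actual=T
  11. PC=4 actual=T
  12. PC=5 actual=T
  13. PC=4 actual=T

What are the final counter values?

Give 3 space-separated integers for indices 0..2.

Answer: 0 3 3

Derivation:
Ev 1: PC=4 idx=1 pred=N actual=T -> ctr[1]=1
Ev 2: PC=5 idx=2 pred=N actual=T -> ctr[2]=1
Ev 3: PC=4 idx=1 pred=N actual=T -> ctr[1]=2
Ev 4: PC=4 idx=1 pred=T actual=N -> ctr[1]=1
Ev 5: PC=5 idx=2 pred=N actual=T -> ctr[2]=2
Ev 6: PC=4 idx=1 pred=N actual=T -> ctr[1]=2
Ev 7: PC=5 idx=2 pred=T actual=N -> ctr[2]=1
Ev 8: PC=5 idx=2 pred=N actual=T -> ctr[2]=2
Ev 9: PC=5 idx=2 pred=T actual=N -> ctr[2]=1
Ev 10: PC=5 idx=2 pred=N actual=T -> ctr[2]=2
Ev 11: PC=4 idx=1 pred=T actual=T -> ctr[1]=3
Ev 12: PC=5 idx=2 pred=T actual=T -> ctr[2]=3
Ev 13: PC=4 idx=1 pred=T actual=T -> ctr[1]=3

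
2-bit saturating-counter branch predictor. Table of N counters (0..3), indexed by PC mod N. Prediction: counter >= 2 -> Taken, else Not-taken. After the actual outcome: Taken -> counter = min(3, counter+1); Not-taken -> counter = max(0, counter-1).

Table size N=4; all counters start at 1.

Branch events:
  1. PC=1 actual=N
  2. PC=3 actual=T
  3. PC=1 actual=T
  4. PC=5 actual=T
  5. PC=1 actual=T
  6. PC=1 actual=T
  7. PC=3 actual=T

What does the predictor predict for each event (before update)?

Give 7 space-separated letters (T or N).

Answer: N N N N T T T

Derivation:
Ev 1: PC=1 idx=1 pred=N actual=N -> ctr[1]=0
Ev 2: PC=3 idx=3 pred=N actual=T -> ctr[3]=2
Ev 3: PC=1 idx=1 pred=N actual=T -> ctr[1]=1
Ev 4: PC=5 idx=1 pred=N actual=T -> ctr[1]=2
Ev 5: PC=1 idx=1 pred=T actual=T -> ctr[1]=3
Ev 6: PC=1 idx=1 pred=T actual=T -> ctr[1]=3
Ev 7: PC=3 idx=3 pred=T actual=T -> ctr[3]=3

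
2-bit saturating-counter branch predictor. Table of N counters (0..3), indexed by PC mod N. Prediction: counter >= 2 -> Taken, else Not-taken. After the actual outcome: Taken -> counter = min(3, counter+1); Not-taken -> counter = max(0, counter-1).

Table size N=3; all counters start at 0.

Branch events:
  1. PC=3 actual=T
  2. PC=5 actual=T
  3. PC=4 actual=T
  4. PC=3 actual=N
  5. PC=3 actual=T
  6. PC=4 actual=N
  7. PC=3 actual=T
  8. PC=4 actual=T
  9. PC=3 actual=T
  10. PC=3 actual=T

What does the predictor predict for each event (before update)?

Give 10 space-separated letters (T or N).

Answer: N N N N N N N N T T

Derivation:
Ev 1: PC=3 idx=0 pred=N actual=T -> ctr[0]=1
Ev 2: PC=5 idx=2 pred=N actual=T -> ctr[2]=1
Ev 3: PC=4 idx=1 pred=N actual=T -> ctr[1]=1
Ev 4: PC=3 idx=0 pred=N actual=N -> ctr[0]=0
Ev 5: PC=3 idx=0 pred=N actual=T -> ctr[0]=1
Ev 6: PC=4 idx=1 pred=N actual=N -> ctr[1]=0
Ev 7: PC=3 idx=0 pred=N actual=T -> ctr[0]=2
Ev 8: PC=4 idx=1 pred=N actual=T -> ctr[1]=1
Ev 9: PC=3 idx=0 pred=T actual=T -> ctr[0]=3
Ev 10: PC=3 idx=0 pred=T actual=T -> ctr[0]=3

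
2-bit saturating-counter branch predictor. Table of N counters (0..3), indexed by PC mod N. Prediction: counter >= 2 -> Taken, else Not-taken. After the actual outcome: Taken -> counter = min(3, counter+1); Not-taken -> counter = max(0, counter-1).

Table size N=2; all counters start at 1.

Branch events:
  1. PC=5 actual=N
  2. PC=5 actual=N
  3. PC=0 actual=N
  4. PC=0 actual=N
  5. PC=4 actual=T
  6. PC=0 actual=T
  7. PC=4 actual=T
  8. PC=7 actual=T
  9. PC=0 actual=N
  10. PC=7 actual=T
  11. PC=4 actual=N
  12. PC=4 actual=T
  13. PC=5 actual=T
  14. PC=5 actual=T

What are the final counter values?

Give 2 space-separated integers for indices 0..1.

Ev 1: PC=5 idx=1 pred=N actual=N -> ctr[1]=0
Ev 2: PC=5 idx=1 pred=N actual=N -> ctr[1]=0
Ev 3: PC=0 idx=0 pred=N actual=N -> ctr[0]=0
Ev 4: PC=0 idx=0 pred=N actual=N -> ctr[0]=0
Ev 5: PC=4 idx=0 pred=N actual=T -> ctr[0]=1
Ev 6: PC=0 idx=0 pred=N actual=T -> ctr[0]=2
Ev 7: PC=4 idx=0 pred=T actual=T -> ctr[0]=3
Ev 8: PC=7 idx=1 pred=N actual=T -> ctr[1]=1
Ev 9: PC=0 idx=0 pred=T actual=N -> ctr[0]=2
Ev 10: PC=7 idx=1 pred=N actual=T -> ctr[1]=2
Ev 11: PC=4 idx=0 pred=T actual=N -> ctr[0]=1
Ev 12: PC=4 idx=0 pred=N actual=T -> ctr[0]=2
Ev 13: PC=5 idx=1 pred=T actual=T -> ctr[1]=3
Ev 14: PC=5 idx=1 pred=T actual=T -> ctr[1]=3

Answer: 2 3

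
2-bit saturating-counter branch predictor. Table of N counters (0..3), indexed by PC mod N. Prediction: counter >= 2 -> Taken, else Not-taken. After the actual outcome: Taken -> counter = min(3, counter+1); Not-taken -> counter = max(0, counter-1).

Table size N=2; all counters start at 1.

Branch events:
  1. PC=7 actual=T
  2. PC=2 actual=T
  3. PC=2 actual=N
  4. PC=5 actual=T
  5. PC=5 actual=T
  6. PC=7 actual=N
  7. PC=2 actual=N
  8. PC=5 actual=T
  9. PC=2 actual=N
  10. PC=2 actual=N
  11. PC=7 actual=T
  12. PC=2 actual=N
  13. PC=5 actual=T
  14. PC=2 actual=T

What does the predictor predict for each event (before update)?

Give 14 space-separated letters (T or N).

Ev 1: PC=7 idx=1 pred=N actual=T -> ctr[1]=2
Ev 2: PC=2 idx=0 pred=N actual=T -> ctr[0]=2
Ev 3: PC=2 idx=0 pred=T actual=N -> ctr[0]=1
Ev 4: PC=5 idx=1 pred=T actual=T -> ctr[1]=3
Ev 5: PC=5 idx=1 pred=T actual=T -> ctr[1]=3
Ev 6: PC=7 idx=1 pred=T actual=N -> ctr[1]=2
Ev 7: PC=2 idx=0 pred=N actual=N -> ctr[0]=0
Ev 8: PC=5 idx=1 pred=T actual=T -> ctr[1]=3
Ev 9: PC=2 idx=0 pred=N actual=N -> ctr[0]=0
Ev 10: PC=2 idx=0 pred=N actual=N -> ctr[0]=0
Ev 11: PC=7 idx=1 pred=T actual=T -> ctr[1]=3
Ev 12: PC=2 idx=0 pred=N actual=N -> ctr[0]=0
Ev 13: PC=5 idx=1 pred=T actual=T -> ctr[1]=3
Ev 14: PC=2 idx=0 pred=N actual=T -> ctr[0]=1

Answer: N N T T T T N T N N T N T N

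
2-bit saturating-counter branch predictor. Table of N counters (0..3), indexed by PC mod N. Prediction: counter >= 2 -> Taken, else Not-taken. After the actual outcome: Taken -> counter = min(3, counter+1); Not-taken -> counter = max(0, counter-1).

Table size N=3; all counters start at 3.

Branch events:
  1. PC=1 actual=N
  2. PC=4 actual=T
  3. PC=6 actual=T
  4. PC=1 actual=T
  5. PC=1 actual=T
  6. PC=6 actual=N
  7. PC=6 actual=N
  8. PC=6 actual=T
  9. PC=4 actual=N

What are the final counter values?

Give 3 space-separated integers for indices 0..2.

Answer: 2 2 3

Derivation:
Ev 1: PC=1 idx=1 pred=T actual=N -> ctr[1]=2
Ev 2: PC=4 idx=1 pred=T actual=T -> ctr[1]=3
Ev 3: PC=6 idx=0 pred=T actual=T -> ctr[0]=3
Ev 4: PC=1 idx=1 pred=T actual=T -> ctr[1]=3
Ev 5: PC=1 idx=1 pred=T actual=T -> ctr[1]=3
Ev 6: PC=6 idx=0 pred=T actual=N -> ctr[0]=2
Ev 7: PC=6 idx=0 pred=T actual=N -> ctr[0]=1
Ev 8: PC=6 idx=0 pred=N actual=T -> ctr[0]=2
Ev 9: PC=4 idx=1 pred=T actual=N -> ctr[1]=2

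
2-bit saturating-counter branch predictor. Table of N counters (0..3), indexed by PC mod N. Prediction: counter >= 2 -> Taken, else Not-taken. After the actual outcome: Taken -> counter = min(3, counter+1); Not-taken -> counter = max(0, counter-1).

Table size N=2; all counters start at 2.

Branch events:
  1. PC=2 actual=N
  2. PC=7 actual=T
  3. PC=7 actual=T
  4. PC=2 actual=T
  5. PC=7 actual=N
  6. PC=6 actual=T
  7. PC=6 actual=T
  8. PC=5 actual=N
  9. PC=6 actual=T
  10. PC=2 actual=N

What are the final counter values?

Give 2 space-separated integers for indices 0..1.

Answer: 2 1

Derivation:
Ev 1: PC=2 idx=0 pred=T actual=N -> ctr[0]=1
Ev 2: PC=7 idx=1 pred=T actual=T -> ctr[1]=3
Ev 3: PC=7 idx=1 pred=T actual=T -> ctr[1]=3
Ev 4: PC=2 idx=0 pred=N actual=T -> ctr[0]=2
Ev 5: PC=7 idx=1 pred=T actual=N -> ctr[1]=2
Ev 6: PC=6 idx=0 pred=T actual=T -> ctr[0]=3
Ev 7: PC=6 idx=0 pred=T actual=T -> ctr[0]=3
Ev 8: PC=5 idx=1 pred=T actual=N -> ctr[1]=1
Ev 9: PC=6 idx=0 pred=T actual=T -> ctr[0]=3
Ev 10: PC=2 idx=0 pred=T actual=N -> ctr[0]=2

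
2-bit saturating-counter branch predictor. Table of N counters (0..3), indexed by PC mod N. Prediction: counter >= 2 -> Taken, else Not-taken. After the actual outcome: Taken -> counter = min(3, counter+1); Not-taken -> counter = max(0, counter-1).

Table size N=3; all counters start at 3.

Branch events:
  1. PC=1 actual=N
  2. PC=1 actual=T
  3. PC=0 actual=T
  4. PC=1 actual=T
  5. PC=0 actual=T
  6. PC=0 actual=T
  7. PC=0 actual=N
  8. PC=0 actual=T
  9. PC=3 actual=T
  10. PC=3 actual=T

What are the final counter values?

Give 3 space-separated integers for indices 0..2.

Ev 1: PC=1 idx=1 pred=T actual=N -> ctr[1]=2
Ev 2: PC=1 idx=1 pred=T actual=T -> ctr[1]=3
Ev 3: PC=0 idx=0 pred=T actual=T -> ctr[0]=3
Ev 4: PC=1 idx=1 pred=T actual=T -> ctr[1]=3
Ev 5: PC=0 idx=0 pred=T actual=T -> ctr[0]=3
Ev 6: PC=0 idx=0 pred=T actual=T -> ctr[0]=3
Ev 7: PC=0 idx=0 pred=T actual=N -> ctr[0]=2
Ev 8: PC=0 idx=0 pred=T actual=T -> ctr[0]=3
Ev 9: PC=3 idx=0 pred=T actual=T -> ctr[0]=3
Ev 10: PC=3 idx=0 pred=T actual=T -> ctr[0]=3

Answer: 3 3 3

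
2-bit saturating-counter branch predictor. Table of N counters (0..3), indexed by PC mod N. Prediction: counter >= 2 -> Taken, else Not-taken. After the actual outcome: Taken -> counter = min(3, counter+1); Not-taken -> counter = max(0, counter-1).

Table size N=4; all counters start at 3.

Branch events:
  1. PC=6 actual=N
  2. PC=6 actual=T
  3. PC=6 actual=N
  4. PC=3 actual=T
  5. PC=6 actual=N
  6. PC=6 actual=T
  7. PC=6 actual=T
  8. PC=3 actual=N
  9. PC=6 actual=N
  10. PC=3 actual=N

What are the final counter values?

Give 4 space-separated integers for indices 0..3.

Answer: 3 3 2 1

Derivation:
Ev 1: PC=6 idx=2 pred=T actual=N -> ctr[2]=2
Ev 2: PC=6 idx=2 pred=T actual=T -> ctr[2]=3
Ev 3: PC=6 idx=2 pred=T actual=N -> ctr[2]=2
Ev 4: PC=3 idx=3 pred=T actual=T -> ctr[3]=3
Ev 5: PC=6 idx=2 pred=T actual=N -> ctr[2]=1
Ev 6: PC=6 idx=2 pred=N actual=T -> ctr[2]=2
Ev 7: PC=6 idx=2 pred=T actual=T -> ctr[2]=3
Ev 8: PC=3 idx=3 pred=T actual=N -> ctr[3]=2
Ev 9: PC=6 idx=2 pred=T actual=N -> ctr[2]=2
Ev 10: PC=3 idx=3 pred=T actual=N -> ctr[3]=1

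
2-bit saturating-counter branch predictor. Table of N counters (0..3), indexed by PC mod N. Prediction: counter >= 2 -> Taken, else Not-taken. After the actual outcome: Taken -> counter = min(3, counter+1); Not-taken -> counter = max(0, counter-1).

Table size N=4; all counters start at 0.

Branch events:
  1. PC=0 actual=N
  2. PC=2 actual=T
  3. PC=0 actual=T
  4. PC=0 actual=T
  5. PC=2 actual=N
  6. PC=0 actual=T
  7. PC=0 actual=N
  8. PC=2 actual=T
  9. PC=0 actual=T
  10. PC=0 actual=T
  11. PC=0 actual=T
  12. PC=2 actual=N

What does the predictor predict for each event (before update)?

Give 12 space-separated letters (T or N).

Answer: N N N N N T T N T T T N

Derivation:
Ev 1: PC=0 idx=0 pred=N actual=N -> ctr[0]=0
Ev 2: PC=2 idx=2 pred=N actual=T -> ctr[2]=1
Ev 3: PC=0 idx=0 pred=N actual=T -> ctr[0]=1
Ev 4: PC=0 idx=0 pred=N actual=T -> ctr[0]=2
Ev 5: PC=2 idx=2 pred=N actual=N -> ctr[2]=0
Ev 6: PC=0 idx=0 pred=T actual=T -> ctr[0]=3
Ev 7: PC=0 idx=0 pred=T actual=N -> ctr[0]=2
Ev 8: PC=2 idx=2 pred=N actual=T -> ctr[2]=1
Ev 9: PC=0 idx=0 pred=T actual=T -> ctr[0]=3
Ev 10: PC=0 idx=0 pred=T actual=T -> ctr[0]=3
Ev 11: PC=0 idx=0 pred=T actual=T -> ctr[0]=3
Ev 12: PC=2 idx=2 pred=N actual=N -> ctr[2]=0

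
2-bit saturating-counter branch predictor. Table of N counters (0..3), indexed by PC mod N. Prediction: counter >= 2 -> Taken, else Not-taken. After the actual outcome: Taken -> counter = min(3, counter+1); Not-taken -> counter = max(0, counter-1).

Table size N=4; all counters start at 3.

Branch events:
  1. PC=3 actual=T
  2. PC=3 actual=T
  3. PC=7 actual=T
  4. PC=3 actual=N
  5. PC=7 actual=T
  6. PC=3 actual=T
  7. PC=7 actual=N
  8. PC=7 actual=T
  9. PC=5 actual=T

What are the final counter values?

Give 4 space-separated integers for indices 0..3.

Answer: 3 3 3 3

Derivation:
Ev 1: PC=3 idx=3 pred=T actual=T -> ctr[3]=3
Ev 2: PC=3 idx=3 pred=T actual=T -> ctr[3]=3
Ev 3: PC=7 idx=3 pred=T actual=T -> ctr[3]=3
Ev 4: PC=3 idx=3 pred=T actual=N -> ctr[3]=2
Ev 5: PC=7 idx=3 pred=T actual=T -> ctr[3]=3
Ev 6: PC=3 idx=3 pred=T actual=T -> ctr[3]=3
Ev 7: PC=7 idx=3 pred=T actual=N -> ctr[3]=2
Ev 8: PC=7 idx=3 pred=T actual=T -> ctr[3]=3
Ev 9: PC=5 idx=1 pred=T actual=T -> ctr[1]=3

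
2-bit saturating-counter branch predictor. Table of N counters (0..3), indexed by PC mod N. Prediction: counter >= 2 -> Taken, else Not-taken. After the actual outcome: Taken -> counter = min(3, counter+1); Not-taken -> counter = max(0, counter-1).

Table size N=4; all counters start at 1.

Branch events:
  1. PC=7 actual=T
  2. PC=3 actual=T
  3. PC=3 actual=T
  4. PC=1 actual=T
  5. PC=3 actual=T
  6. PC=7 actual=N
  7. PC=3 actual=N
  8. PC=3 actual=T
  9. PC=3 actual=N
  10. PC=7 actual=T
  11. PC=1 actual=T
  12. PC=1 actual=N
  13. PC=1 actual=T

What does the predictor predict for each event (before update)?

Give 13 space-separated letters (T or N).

Answer: N T T N T T T N T N T T T

Derivation:
Ev 1: PC=7 idx=3 pred=N actual=T -> ctr[3]=2
Ev 2: PC=3 idx=3 pred=T actual=T -> ctr[3]=3
Ev 3: PC=3 idx=3 pred=T actual=T -> ctr[3]=3
Ev 4: PC=1 idx=1 pred=N actual=T -> ctr[1]=2
Ev 5: PC=3 idx=3 pred=T actual=T -> ctr[3]=3
Ev 6: PC=7 idx=3 pred=T actual=N -> ctr[3]=2
Ev 7: PC=3 idx=3 pred=T actual=N -> ctr[3]=1
Ev 8: PC=3 idx=3 pred=N actual=T -> ctr[3]=2
Ev 9: PC=3 idx=3 pred=T actual=N -> ctr[3]=1
Ev 10: PC=7 idx=3 pred=N actual=T -> ctr[3]=2
Ev 11: PC=1 idx=1 pred=T actual=T -> ctr[1]=3
Ev 12: PC=1 idx=1 pred=T actual=N -> ctr[1]=2
Ev 13: PC=1 idx=1 pred=T actual=T -> ctr[1]=3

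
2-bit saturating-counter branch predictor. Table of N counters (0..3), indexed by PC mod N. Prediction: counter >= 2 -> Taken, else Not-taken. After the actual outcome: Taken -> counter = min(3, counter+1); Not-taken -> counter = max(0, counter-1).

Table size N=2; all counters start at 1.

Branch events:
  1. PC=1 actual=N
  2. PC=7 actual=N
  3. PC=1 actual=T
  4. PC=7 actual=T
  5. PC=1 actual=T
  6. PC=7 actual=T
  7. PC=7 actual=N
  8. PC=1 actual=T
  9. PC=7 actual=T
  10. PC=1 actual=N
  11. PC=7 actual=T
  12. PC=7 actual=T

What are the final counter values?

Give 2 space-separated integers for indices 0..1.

Answer: 1 3

Derivation:
Ev 1: PC=1 idx=1 pred=N actual=N -> ctr[1]=0
Ev 2: PC=7 idx=1 pred=N actual=N -> ctr[1]=0
Ev 3: PC=1 idx=1 pred=N actual=T -> ctr[1]=1
Ev 4: PC=7 idx=1 pred=N actual=T -> ctr[1]=2
Ev 5: PC=1 idx=1 pred=T actual=T -> ctr[1]=3
Ev 6: PC=7 idx=1 pred=T actual=T -> ctr[1]=3
Ev 7: PC=7 idx=1 pred=T actual=N -> ctr[1]=2
Ev 8: PC=1 idx=1 pred=T actual=T -> ctr[1]=3
Ev 9: PC=7 idx=1 pred=T actual=T -> ctr[1]=3
Ev 10: PC=1 idx=1 pred=T actual=N -> ctr[1]=2
Ev 11: PC=7 idx=1 pred=T actual=T -> ctr[1]=3
Ev 12: PC=7 idx=1 pred=T actual=T -> ctr[1]=3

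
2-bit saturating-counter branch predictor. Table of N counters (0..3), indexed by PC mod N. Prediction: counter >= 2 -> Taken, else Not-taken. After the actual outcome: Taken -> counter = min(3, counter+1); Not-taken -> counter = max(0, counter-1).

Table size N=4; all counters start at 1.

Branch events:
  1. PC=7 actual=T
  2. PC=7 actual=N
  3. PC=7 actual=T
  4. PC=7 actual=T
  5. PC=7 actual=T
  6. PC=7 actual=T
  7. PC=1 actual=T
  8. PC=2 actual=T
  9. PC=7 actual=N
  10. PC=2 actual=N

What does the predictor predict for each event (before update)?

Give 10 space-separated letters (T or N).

Ev 1: PC=7 idx=3 pred=N actual=T -> ctr[3]=2
Ev 2: PC=7 idx=3 pred=T actual=N -> ctr[3]=1
Ev 3: PC=7 idx=3 pred=N actual=T -> ctr[3]=2
Ev 4: PC=7 idx=3 pred=T actual=T -> ctr[3]=3
Ev 5: PC=7 idx=3 pred=T actual=T -> ctr[3]=3
Ev 6: PC=7 idx=3 pred=T actual=T -> ctr[3]=3
Ev 7: PC=1 idx=1 pred=N actual=T -> ctr[1]=2
Ev 8: PC=2 idx=2 pred=N actual=T -> ctr[2]=2
Ev 9: PC=7 idx=3 pred=T actual=N -> ctr[3]=2
Ev 10: PC=2 idx=2 pred=T actual=N -> ctr[2]=1

Answer: N T N T T T N N T T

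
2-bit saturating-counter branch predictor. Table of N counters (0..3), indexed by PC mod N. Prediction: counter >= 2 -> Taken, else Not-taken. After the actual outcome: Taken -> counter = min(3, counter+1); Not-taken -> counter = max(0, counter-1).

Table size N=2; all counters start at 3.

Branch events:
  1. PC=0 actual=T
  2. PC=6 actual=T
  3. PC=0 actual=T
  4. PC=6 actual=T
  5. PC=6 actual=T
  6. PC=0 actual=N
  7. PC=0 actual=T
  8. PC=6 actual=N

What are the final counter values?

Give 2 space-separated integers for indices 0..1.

Answer: 2 3

Derivation:
Ev 1: PC=0 idx=0 pred=T actual=T -> ctr[0]=3
Ev 2: PC=6 idx=0 pred=T actual=T -> ctr[0]=3
Ev 3: PC=0 idx=0 pred=T actual=T -> ctr[0]=3
Ev 4: PC=6 idx=0 pred=T actual=T -> ctr[0]=3
Ev 5: PC=6 idx=0 pred=T actual=T -> ctr[0]=3
Ev 6: PC=0 idx=0 pred=T actual=N -> ctr[0]=2
Ev 7: PC=0 idx=0 pred=T actual=T -> ctr[0]=3
Ev 8: PC=6 idx=0 pred=T actual=N -> ctr[0]=2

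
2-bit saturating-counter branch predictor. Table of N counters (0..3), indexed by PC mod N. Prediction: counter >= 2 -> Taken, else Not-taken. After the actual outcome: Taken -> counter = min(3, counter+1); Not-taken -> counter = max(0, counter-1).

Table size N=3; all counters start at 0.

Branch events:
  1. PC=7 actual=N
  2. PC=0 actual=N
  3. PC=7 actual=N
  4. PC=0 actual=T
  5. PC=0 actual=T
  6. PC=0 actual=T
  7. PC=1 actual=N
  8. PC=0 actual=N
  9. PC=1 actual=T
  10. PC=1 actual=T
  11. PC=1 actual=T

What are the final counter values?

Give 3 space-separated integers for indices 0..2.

Ev 1: PC=7 idx=1 pred=N actual=N -> ctr[1]=0
Ev 2: PC=0 idx=0 pred=N actual=N -> ctr[0]=0
Ev 3: PC=7 idx=1 pred=N actual=N -> ctr[1]=0
Ev 4: PC=0 idx=0 pred=N actual=T -> ctr[0]=1
Ev 5: PC=0 idx=0 pred=N actual=T -> ctr[0]=2
Ev 6: PC=0 idx=0 pred=T actual=T -> ctr[0]=3
Ev 7: PC=1 idx=1 pred=N actual=N -> ctr[1]=0
Ev 8: PC=0 idx=0 pred=T actual=N -> ctr[0]=2
Ev 9: PC=1 idx=1 pred=N actual=T -> ctr[1]=1
Ev 10: PC=1 idx=1 pred=N actual=T -> ctr[1]=2
Ev 11: PC=1 idx=1 pred=T actual=T -> ctr[1]=3

Answer: 2 3 0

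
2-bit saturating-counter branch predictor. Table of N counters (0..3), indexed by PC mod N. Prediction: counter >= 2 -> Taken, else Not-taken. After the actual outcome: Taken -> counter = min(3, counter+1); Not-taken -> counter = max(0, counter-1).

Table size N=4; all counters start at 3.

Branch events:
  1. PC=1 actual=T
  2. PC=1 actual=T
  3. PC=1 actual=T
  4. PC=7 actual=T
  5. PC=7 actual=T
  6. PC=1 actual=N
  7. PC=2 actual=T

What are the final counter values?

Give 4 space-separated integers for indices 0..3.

Ev 1: PC=1 idx=1 pred=T actual=T -> ctr[1]=3
Ev 2: PC=1 idx=1 pred=T actual=T -> ctr[1]=3
Ev 3: PC=1 idx=1 pred=T actual=T -> ctr[1]=3
Ev 4: PC=7 idx=3 pred=T actual=T -> ctr[3]=3
Ev 5: PC=7 idx=3 pred=T actual=T -> ctr[3]=3
Ev 6: PC=1 idx=1 pred=T actual=N -> ctr[1]=2
Ev 7: PC=2 idx=2 pred=T actual=T -> ctr[2]=3

Answer: 3 2 3 3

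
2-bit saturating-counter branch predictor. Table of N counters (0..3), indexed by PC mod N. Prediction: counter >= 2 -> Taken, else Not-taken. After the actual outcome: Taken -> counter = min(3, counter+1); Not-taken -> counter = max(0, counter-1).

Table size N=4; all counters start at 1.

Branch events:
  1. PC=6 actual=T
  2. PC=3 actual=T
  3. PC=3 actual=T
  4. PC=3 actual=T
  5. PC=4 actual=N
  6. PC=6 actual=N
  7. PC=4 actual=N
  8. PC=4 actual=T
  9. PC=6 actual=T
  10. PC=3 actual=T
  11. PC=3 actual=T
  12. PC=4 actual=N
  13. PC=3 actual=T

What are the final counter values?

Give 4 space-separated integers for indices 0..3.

Answer: 0 1 2 3

Derivation:
Ev 1: PC=6 idx=2 pred=N actual=T -> ctr[2]=2
Ev 2: PC=3 idx=3 pred=N actual=T -> ctr[3]=2
Ev 3: PC=3 idx=3 pred=T actual=T -> ctr[3]=3
Ev 4: PC=3 idx=3 pred=T actual=T -> ctr[3]=3
Ev 5: PC=4 idx=0 pred=N actual=N -> ctr[0]=0
Ev 6: PC=6 idx=2 pred=T actual=N -> ctr[2]=1
Ev 7: PC=4 idx=0 pred=N actual=N -> ctr[0]=0
Ev 8: PC=4 idx=0 pred=N actual=T -> ctr[0]=1
Ev 9: PC=6 idx=2 pred=N actual=T -> ctr[2]=2
Ev 10: PC=3 idx=3 pred=T actual=T -> ctr[3]=3
Ev 11: PC=3 idx=3 pred=T actual=T -> ctr[3]=3
Ev 12: PC=4 idx=0 pred=N actual=N -> ctr[0]=0
Ev 13: PC=3 idx=3 pred=T actual=T -> ctr[3]=3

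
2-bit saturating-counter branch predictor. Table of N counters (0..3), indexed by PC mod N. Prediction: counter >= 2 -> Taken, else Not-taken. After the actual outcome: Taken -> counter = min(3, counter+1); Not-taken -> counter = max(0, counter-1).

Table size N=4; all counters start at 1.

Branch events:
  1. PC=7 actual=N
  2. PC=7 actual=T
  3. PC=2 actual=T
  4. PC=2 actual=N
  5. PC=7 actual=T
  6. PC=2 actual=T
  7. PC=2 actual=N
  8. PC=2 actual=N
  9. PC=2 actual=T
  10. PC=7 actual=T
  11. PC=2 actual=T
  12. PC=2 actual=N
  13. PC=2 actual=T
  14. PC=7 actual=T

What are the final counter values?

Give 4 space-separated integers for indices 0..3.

Ev 1: PC=7 idx=3 pred=N actual=N -> ctr[3]=0
Ev 2: PC=7 idx=3 pred=N actual=T -> ctr[3]=1
Ev 3: PC=2 idx=2 pred=N actual=T -> ctr[2]=2
Ev 4: PC=2 idx=2 pred=T actual=N -> ctr[2]=1
Ev 5: PC=7 idx=3 pred=N actual=T -> ctr[3]=2
Ev 6: PC=2 idx=2 pred=N actual=T -> ctr[2]=2
Ev 7: PC=2 idx=2 pred=T actual=N -> ctr[2]=1
Ev 8: PC=2 idx=2 pred=N actual=N -> ctr[2]=0
Ev 9: PC=2 idx=2 pred=N actual=T -> ctr[2]=1
Ev 10: PC=7 idx=3 pred=T actual=T -> ctr[3]=3
Ev 11: PC=2 idx=2 pred=N actual=T -> ctr[2]=2
Ev 12: PC=2 idx=2 pred=T actual=N -> ctr[2]=1
Ev 13: PC=2 idx=2 pred=N actual=T -> ctr[2]=2
Ev 14: PC=7 idx=3 pred=T actual=T -> ctr[3]=3

Answer: 1 1 2 3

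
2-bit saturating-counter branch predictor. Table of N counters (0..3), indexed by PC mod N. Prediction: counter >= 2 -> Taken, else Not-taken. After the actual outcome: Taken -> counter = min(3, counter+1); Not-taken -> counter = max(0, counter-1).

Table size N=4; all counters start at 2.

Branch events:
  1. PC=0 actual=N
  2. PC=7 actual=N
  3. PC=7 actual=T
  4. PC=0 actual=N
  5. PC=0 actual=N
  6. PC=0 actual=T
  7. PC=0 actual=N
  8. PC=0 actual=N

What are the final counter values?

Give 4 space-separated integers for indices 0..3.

Ev 1: PC=0 idx=0 pred=T actual=N -> ctr[0]=1
Ev 2: PC=7 idx=3 pred=T actual=N -> ctr[3]=1
Ev 3: PC=7 idx=3 pred=N actual=T -> ctr[3]=2
Ev 4: PC=0 idx=0 pred=N actual=N -> ctr[0]=0
Ev 5: PC=0 idx=0 pred=N actual=N -> ctr[0]=0
Ev 6: PC=0 idx=0 pred=N actual=T -> ctr[0]=1
Ev 7: PC=0 idx=0 pred=N actual=N -> ctr[0]=0
Ev 8: PC=0 idx=0 pred=N actual=N -> ctr[0]=0

Answer: 0 2 2 2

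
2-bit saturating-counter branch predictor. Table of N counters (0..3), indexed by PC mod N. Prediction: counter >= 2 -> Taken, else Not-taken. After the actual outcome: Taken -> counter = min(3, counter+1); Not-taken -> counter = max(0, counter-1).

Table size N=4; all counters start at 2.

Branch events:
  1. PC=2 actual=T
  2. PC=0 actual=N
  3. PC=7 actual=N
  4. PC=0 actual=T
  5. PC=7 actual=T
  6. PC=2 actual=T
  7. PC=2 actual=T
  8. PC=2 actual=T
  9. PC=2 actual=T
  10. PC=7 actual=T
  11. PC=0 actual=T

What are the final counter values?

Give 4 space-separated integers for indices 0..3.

Answer: 3 2 3 3

Derivation:
Ev 1: PC=2 idx=2 pred=T actual=T -> ctr[2]=3
Ev 2: PC=0 idx=0 pred=T actual=N -> ctr[0]=1
Ev 3: PC=7 idx=3 pred=T actual=N -> ctr[3]=1
Ev 4: PC=0 idx=0 pred=N actual=T -> ctr[0]=2
Ev 5: PC=7 idx=3 pred=N actual=T -> ctr[3]=2
Ev 6: PC=2 idx=2 pred=T actual=T -> ctr[2]=3
Ev 7: PC=2 idx=2 pred=T actual=T -> ctr[2]=3
Ev 8: PC=2 idx=2 pred=T actual=T -> ctr[2]=3
Ev 9: PC=2 idx=2 pred=T actual=T -> ctr[2]=3
Ev 10: PC=7 idx=3 pred=T actual=T -> ctr[3]=3
Ev 11: PC=0 idx=0 pred=T actual=T -> ctr[0]=3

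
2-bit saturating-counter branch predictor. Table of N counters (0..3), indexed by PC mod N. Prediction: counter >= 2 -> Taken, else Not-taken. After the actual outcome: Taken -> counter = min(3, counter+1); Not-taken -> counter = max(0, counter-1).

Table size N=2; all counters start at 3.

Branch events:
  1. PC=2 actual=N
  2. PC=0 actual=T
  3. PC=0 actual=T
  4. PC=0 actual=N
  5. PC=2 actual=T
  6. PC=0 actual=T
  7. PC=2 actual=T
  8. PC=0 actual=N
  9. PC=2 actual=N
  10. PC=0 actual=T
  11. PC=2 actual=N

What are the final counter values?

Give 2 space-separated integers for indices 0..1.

Answer: 1 3

Derivation:
Ev 1: PC=2 idx=0 pred=T actual=N -> ctr[0]=2
Ev 2: PC=0 idx=0 pred=T actual=T -> ctr[0]=3
Ev 3: PC=0 idx=0 pred=T actual=T -> ctr[0]=3
Ev 4: PC=0 idx=0 pred=T actual=N -> ctr[0]=2
Ev 5: PC=2 idx=0 pred=T actual=T -> ctr[0]=3
Ev 6: PC=0 idx=0 pred=T actual=T -> ctr[0]=3
Ev 7: PC=2 idx=0 pred=T actual=T -> ctr[0]=3
Ev 8: PC=0 idx=0 pred=T actual=N -> ctr[0]=2
Ev 9: PC=2 idx=0 pred=T actual=N -> ctr[0]=1
Ev 10: PC=0 idx=0 pred=N actual=T -> ctr[0]=2
Ev 11: PC=2 idx=0 pred=T actual=N -> ctr[0]=1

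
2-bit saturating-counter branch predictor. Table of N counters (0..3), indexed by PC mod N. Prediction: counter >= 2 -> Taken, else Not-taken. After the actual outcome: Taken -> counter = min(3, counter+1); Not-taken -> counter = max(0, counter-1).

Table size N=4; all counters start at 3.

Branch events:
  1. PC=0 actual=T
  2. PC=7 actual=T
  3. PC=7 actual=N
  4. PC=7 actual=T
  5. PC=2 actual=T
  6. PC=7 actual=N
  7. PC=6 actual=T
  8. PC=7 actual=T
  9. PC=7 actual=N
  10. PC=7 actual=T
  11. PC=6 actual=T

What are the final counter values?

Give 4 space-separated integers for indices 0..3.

Ev 1: PC=0 idx=0 pred=T actual=T -> ctr[0]=3
Ev 2: PC=7 idx=3 pred=T actual=T -> ctr[3]=3
Ev 3: PC=7 idx=3 pred=T actual=N -> ctr[3]=2
Ev 4: PC=7 idx=3 pred=T actual=T -> ctr[3]=3
Ev 5: PC=2 idx=2 pred=T actual=T -> ctr[2]=3
Ev 6: PC=7 idx=3 pred=T actual=N -> ctr[3]=2
Ev 7: PC=6 idx=2 pred=T actual=T -> ctr[2]=3
Ev 8: PC=7 idx=3 pred=T actual=T -> ctr[3]=3
Ev 9: PC=7 idx=3 pred=T actual=N -> ctr[3]=2
Ev 10: PC=7 idx=3 pred=T actual=T -> ctr[3]=3
Ev 11: PC=6 idx=2 pred=T actual=T -> ctr[2]=3

Answer: 3 3 3 3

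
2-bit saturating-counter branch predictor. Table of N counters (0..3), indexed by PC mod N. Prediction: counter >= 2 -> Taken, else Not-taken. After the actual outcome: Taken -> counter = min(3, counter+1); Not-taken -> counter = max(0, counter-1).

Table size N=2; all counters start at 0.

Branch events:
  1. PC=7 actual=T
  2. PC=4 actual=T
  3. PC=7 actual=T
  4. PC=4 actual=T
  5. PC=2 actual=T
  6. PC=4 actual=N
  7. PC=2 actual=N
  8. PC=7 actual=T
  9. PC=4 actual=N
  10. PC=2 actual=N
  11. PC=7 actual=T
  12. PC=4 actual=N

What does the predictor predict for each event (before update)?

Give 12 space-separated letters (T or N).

Ev 1: PC=7 idx=1 pred=N actual=T -> ctr[1]=1
Ev 2: PC=4 idx=0 pred=N actual=T -> ctr[0]=1
Ev 3: PC=7 idx=1 pred=N actual=T -> ctr[1]=2
Ev 4: PC=4 idx=0 pred=N actual=T -> ctr[0]=2
Ev 5: PC=2 idx=0 pred=T actual=T -> ctr[0]=3
Ev 6: PC=4 idx=0 pred=T actual=N -> ctr[0]=2
Ev 7: PC=2 idx=0 pred=T actual=N -> ctr[0]=1
Ev 8: PC=7 idx=1 pred=T actual=T -> ctr[1]=3
Ev 9: PC=4 idx=0 pred=N actual=N -> ctr[0]=0
Ev 10: PC=2 idx=0 pred=N actual=N -> ctr[0]=0
Ev 11: PC=7 idx=1 pred=T actual=T -> ctr[1]=3
Ev 12: PC=4 idx=0 pred=N actual=N -> ctr[0]=0

Answer: N N N N T T T T N N T N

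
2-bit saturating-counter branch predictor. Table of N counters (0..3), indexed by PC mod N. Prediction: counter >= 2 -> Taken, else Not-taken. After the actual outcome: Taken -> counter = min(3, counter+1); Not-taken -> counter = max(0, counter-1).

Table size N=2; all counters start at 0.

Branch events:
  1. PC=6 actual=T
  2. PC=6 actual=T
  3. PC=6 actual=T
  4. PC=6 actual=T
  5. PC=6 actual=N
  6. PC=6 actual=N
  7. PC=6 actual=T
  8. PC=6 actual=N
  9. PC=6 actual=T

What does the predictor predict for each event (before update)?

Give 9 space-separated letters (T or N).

Answer: N N T T T T N T N

Derivation:
Ev 1: PC=6 idx=0 pred=N actual=T -> ctr[0]=1
Ev 2: PC=6 idx=0 pred=N actual=T -> ctr[0]=2
Ev 3: PC=6 idx=0 pred=T actual=T -> ctr[0]=3
Ev 4: PC=6 idx=0 pred=T actual=T -> ctr[0]=3
Ev 5: PC=6 idx=0 pred=T actual=N -> ctr[0]=2
Ev 6: PC=6 idx=0 pred=T actual=N -> ctr[0]=1
Ev 7: PC=6 idx=0 pred=N actual=T -> ctr[0]=2
Ev 8: PC=6 idx=0 pred=T actual=N -> ctr[0]=1
Ev 9: PC=6 idx=0 pred=N actual=T -> ctr[0]=2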